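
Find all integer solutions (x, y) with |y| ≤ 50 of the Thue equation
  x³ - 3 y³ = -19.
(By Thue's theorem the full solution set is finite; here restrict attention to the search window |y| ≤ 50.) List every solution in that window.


The equation is x³ - 3y³ = -19. For fixed y, x³ = 3·y³ − 19, so a solution requires the RHS to be a perfect cube.
Strategy: iterate y from -50 to 50, compute RHS = 3·y³ − 19, and check whether it is a (positive or negative) perfect cube.
Check small values of y:
  y = 0: RHS = -19 is not a perfect cube.
  y = 1: RHS = -16 is not a perfect cube.
  y = -1: RHS = -22 is not a perfect cube.
  y = 2: RHS = 5 is not a perfect cube.
  y = -2: RHS = -43 is not a perfect cube.
  y = 3: RHS = 62 is not a perfect cube.
  y = -3: RHS = -100 is not a perfect cube.
Continuing the search up to |y| = 50 finds no solutions either.
No (x, y) in the scanned range satisfies the equation.

No integer solutions with |y| ≤ 50.


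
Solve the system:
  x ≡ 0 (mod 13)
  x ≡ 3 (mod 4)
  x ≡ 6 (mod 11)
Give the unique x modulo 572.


Moduli 13, 4, 11 are pairwise coprime; by CRT there is a unique solution modulo M = 13 · 4 · 11 = 572.
Solve pairwise, accumulating the modulus:
  Start with x ≡ 0 (mod 13).
  Combine with x ≡ 3 (mod 4): since gcd(13, 4) = 1, we get a unique residue mod 52.
    Write x = 0 + 13·t and substitute into x ≡ 3 (mod 4): 13·t ≡ 3 − 0 = 3 (mod 4).
    Reduce coefficients mod 4: 1·t ≡ 3 (mod 4).
    So t ≡ 3 (mod 4).
    Then x = 0 + 13·3 = 39, valid modulo lcm(13, 4) = 52: x ≡ 39 (mod 52).
  Combine with x ≡ 6 (mod 11): since gcd(52, 11) = 1, we get a unique residue mod 572.
    Write x = 39 + 52·t and substitute into x ≡ 6 (mod 11): 52·t ≡ 6 − 39 = -33 (mod 11).
    Reduce coefficients mod 11: 8·t ≡ 0 (mod 11).
    The inverse of 8 mod 11 is 7 (since 8·7 = 56 = 5·11 + 1), so t ≡ 7·0 = 0 ≡ 0 (mod 11).
    Then x = 39 + 52·0 = 39, valid modulo lcm(52, 11) = 572: x ≡ 39 (mod 572).
Verify: 39 mod 13 = 0 ✓, 39 mod 4 = 3 ✓, 39 mod 11 = 6 ✓.

x ≡ 39 (mod 572).


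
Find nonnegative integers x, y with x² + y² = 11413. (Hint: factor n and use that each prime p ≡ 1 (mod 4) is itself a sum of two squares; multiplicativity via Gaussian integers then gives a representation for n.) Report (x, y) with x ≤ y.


Step 1: Factor n = 11413 = 101 · 113.
Step 2: Check the mod-4 condition on each prime factor: 101 ≡ 1 (mod 4), exponent 1; 113 ≡ 1 (mod 4), exponent 1.
All primes ≡ 3 (mod 4) appear to even exponent (or don't appear), so by the two-squares theorem n IS expressible as a sum of two squares.
Step 3: Build a representation. Here n = 101 · 113 is a product of primes ≡ 1 (mod 4). Each prime p ≡ 1 (mod 4) is itself a sum of two squares; find a² by testing p − a² for a perfect square:
  101: 101 − 1² = 100 = 10² ⇒ 101 = 1² + 10².
  113: 113 − 1² = 112, 113 − 2² = 109, 113 − 3² = 104, 113 − 4² = 97, 113 − 5² = 88, 113 − 6² = 77, 113 − 7² = 64 = 8² ⇒ 113 = 7² + 8².
  Combine using the Brahmagupta–Fibonacci identity (a² + b²)(c² + d²) = (ac − bd)² + (ad + bc)² = (ac + bd)² + (ad − bc)²:
  101 · 113 = 11413: from (1² + 10²)(7² + 8²), take (1·7 − 10·8, 1·8 + 10·7) = (7 − 80, 8 + 70) = (-73, 78); dropping signs (only squares matter) gives (73, 78); check 73² + 78² = 5329 + 6084 = 11413 ✓.
Step 4: Order so x ≤ y and verify: 73² + 78² = 5329 + 6084 = 11413 = n. ✓

n = 11413 = 73² + 78² (one valid representation with x ≤ y).


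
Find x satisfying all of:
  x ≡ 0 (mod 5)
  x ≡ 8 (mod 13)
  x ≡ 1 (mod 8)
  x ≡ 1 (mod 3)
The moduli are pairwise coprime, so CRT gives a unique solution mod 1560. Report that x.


Product of moduli M = 5 · 13 · 8 · 3 = 1560.
Merge one congruence at a time:
  Start: x ≡ 0 (mod 5).
  Combine with x ≡ 8 (mod 13); new modulus lcm = 65.
    Write x = 0 + 5·t and substitute into x ≡ 8 (mod 13): 5·t ≡ 8 − 0 = 8 (mod 13).
    The inverse of 5 mod 13 is 8 (since 5·8 = 40 = 3·13 + 1), so t ≡ 8·8 = 64 ≡ 12 (mod 13).
    Then x = 0 + 5·12 = 60, valid modulo lcm(5, 13) = 65: x ≡ 60 (mod 65).
  Combine with x ≡ 1 (mod 8); new modulus lcm = 520.
    Write x = 60 + 65·t and substitute into x ≡ 1 (mod 8): 65·t ≡ 1 − 60 = -59 (mod 8).
    Reduce coefficients mod 8: 1·t ≡ 5 (mod 8).
    So t ≡ 5 (mod 8).
    Then x = 60 + 65·5 = 385, valid modulo lcm(65, 8) = 520: x ≡ 385 (mod 520).
  Combine with x ≡ 1 (mod 3); new modulus lcm = 1560.
    Write x = 385 + 520·t and substitute into x ≡ 1 (mod 3): 520·t ≡ 1 − 385 = -384 (mod 3).
    Reduce coefficients mod 3: 1·t ≡ 0 (mod 3).
    So t ≡ 0 (mod 3).
    Then x = 385 + 520·0 = 385, valid modulo lcm(520, 3) = 1560: x ≡ 385 (mod 1560).
Verify against each original: 385 mod 5 = 0, 385 mod 13 = 8, 385 mod 8 = 1, 385 mod 3 = 1.

x ≡ 385 (mod 1560).


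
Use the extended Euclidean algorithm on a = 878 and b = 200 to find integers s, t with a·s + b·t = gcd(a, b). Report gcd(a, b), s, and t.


Euclidean algorithm on (878, 200) — divide until remainder is 0:
  878 = 4 · 200 + 78
  200 = 2 · 78 + 44
  78 = 1 · 44 + 34
  44 = 1 · 34 + 10
  34 = 3 · 10 + 4
  10 = 2 · 4 + 2
  4 = 2 · 2 + 0
gcd(878, 200) = 2.
Track Bezout coefficients alongside the remainders: start with r₀ = 878 = a·1 + b·0 (s = 1, t = 0) and r₁ = 200 = a·0 + b·1 (s = 0, t = 1); each new remainder r_{k+1} = r_{k-1} − q_k·r_k inherits s_{k+1} = s_{k-1} − q_k·s_k, t_{k+1} = t_{k-1} − q_k·t_k, so r_k = a·s_k + b·t_k at every step:
  q = 4: r = 78, s = 1 − 4·0 = 1, t = 0 − 4·1 = -4  (check: 878·1 + 200·(-4) = 78)
  q = 2: r = 44, s = 0 − 2·1 = -2, t = 1 − 2·(-4) = 9  (check: 878·(-2) + 200·9 = 44)
  q = 1: r = 34, s = 1 − 1·(-2) = 3, t = -4 − 1·9 = -13  (check: 878·3 + 200·(-13) = 34)
  q = 1: r = 10, s = -2 − 1·3 = -5, t = 9 − 1·(-13) = 22  (check: 878·(-5) + 200·22 = 10)
  q = 3: r = 4, s = 3 − 3·(-5) = 18, t = -13 − 3·22 = -79  (check: 878·18 + 200·(-79) = 4)
  q = 2: r = 2, s = -5 − 2·18 = -41, t = 22 − 2·(-79) = 180  (check: 878·(-41) + 200·180 = 2)
The row with r = 2 (the gcd) gives the Bezout coefficients s = -41, t = 180.
Result: 878 · (-41) + 200 · (180) = 2.

gcd(878, 200) = 2; s = -41, t = 180 (check: 878·(-41) + 200·180 = 2).


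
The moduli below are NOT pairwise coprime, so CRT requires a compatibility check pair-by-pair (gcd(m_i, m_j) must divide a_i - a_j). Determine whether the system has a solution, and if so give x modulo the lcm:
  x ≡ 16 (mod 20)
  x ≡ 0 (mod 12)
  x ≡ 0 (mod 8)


Moduli 20, 12, 8 are not pairwise coprime, so CRT works modulo lcm(m_i) when all pairwise compatibility conditions hold.
Pairwise compatibility: gcd(m_i, m_j) must divide a_i - a_j for every pair.
Merge one congruence at a time:
  Start: x ≡ 16 (mod 20).
  Combine with x ≡ 0 (mod 12): gcd(20, 12) = 4; 0 - 16 = -16, which IS divisible by 4, so compatible.
    Write x = 16 + 20·t and substitute into x ≡ 0 (mod 12): 20·t ≡ 0 − 16 = -16 (mod 12).
    Divide the congruence (and modulus) by g = 4: 5·t ≡ -4 (mod 3).
    Reduce coefficients mod 3: 2·t ≡ 2 (mod 3).
    The inverse of 2 mod 3 is 2 (since 2·2 = 4 = 1·3 + 1), so t ≡ 2·2 = 4 ≡ 1 (mod 3).
    Then x = 16 + 20·1 = 36, valid modulo lcm(20, 12) = 60: x ≡ 36 (mod 60).
  Combine with x ≡ 0 (mod 8): gcd(60, 8) = 4; 0 - 36 = -36, which IS divisible by 4, so compatible.
    Write x = 36 + 60·t and substitute into x ≡ 0 (mod 8): 60·t ≡ 0 − 36 = -36 (mod 8).
    Divide the congruence (and modulus) by g = 4: 15·t ≡ -9 (mod 2).
    Reduce coefficients mod 2: 1·t ≡ 1 (mod 2).
    So t ≡ 1 (mod 2).
    Then x = 36 + 60·1 = 96, valid modulo lcm(60, 8) = 120: x ≡ 96 (mod 120).
Verify: 96 mod 20 = 16, 96 mod 12 = 0, 96 mod 8 = 0.

x ≡ 96 (mod 120).


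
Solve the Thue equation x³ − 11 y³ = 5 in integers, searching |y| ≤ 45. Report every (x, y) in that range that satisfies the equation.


The equation is x³ - 11y³ = 5. For fixed y, x³ = 11·y³ + 5, so a solution requires the RHS to be a perfect cube.
Strategy: iterate y from -45 to 45, compute RHS = 11·y³ + 5, and check whether it is a (positive or negative) perfect cube.
Check small values of y:
  y = 0: RHS = 5 is not a perfect cube.
  y = 1: RHS = 16 is not a perfect cube.
  y = -1: RHS = -6 is not a perfect cube.
  y = 2: RHS = 93 is not a perfect cube.
  y = -2: RHS = -83 is not a perfect cube.
  y = 3: RHS = 302 is not a perfect cube.
  y = -3: RHS = -292 is not a perfect cube.
Continuing the search up to |y| = 45 finds no solutions either.
No (x, y) in the scanned range satisfies the equation.

No integer solutions with |y| ≤ 45.


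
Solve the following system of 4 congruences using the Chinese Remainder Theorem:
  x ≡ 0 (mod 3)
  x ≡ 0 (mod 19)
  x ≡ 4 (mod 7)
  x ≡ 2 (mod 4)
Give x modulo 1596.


Product of moduli M = 3 · 19 · 7 · 4 = 1596.
Merge one congruence at a time:
  Start: x ≡ 0 (mod 3).
  Combine with x ≡ 0 (mod 19); new modulus lcm = 57.
    Write x = 0 + 3·t and substitute into x ≡ 0 (mod 19): 3·t ≡ 0 − 0 = 0 (mod 19).
    The inverse of 3 mod 19 is 13 (since 3·13 = 39 = 2·19 + 1), so t ≡ 13·0 = 0 ≡ 0 (mod 19).
    Then x = 0 + 3·0 = 0, valid modulo lcm(3, 19) = 57: x ≡ 0 (mod 57).
  Combine with x ≡ 4 (mod 7); new modulus lcm = 399.
    Write x = 0 + 57·t and substitute into x ≡ 4 (mod 7): 57·t ≡ 4 − 0 = 4 (mod 7).
    Reduce coefficients mod 7: 1·t ≡ 4 (mod 7).
    So t ≡ 4 (mod 7).
    Then x = 0 + 57·4 = 228, valid modulo lcm(57, 7) = 399: x ≡ 228 (mod 399).
  Combine with x ≡ 2 (mod 4); new modulus lcm = 1596.
    Write x = 228 + 399·t and substitute into x ≡ 2 (mod 4): 399·t ≡ 2 − 228 = -226 (mod 4).
    Reduce coefficients mod 4: 3·t ≡ 2 (mod 4).
    The inverse of 3 mod 4 is 3 (since 3·3 = 9 = 2·4 + 1), so t ≡ 3·2 = 6 ≡ 2 (mod 4).
    Then x = 228 + 399·2 = 1026, valid modulo lcm(399, 4) = 1596: x ≡ 1026 (mod 1596).
Verify against each original: 1026 mod 3 = 0, 1026 mod 19 = 0, 1026 mod 7 = 4, 1026 mod 4 = 2.

x ≡ 1026 (mod 1596).


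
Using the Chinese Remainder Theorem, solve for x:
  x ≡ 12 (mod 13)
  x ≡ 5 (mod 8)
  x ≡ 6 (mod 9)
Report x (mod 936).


Moduli 13, 8, 9 are pairwise coprime; by CRT there is a unique solution modulo M = 13 · 8 · 9 = 936.
Solve pairwise, accumulating the modulus:
  Start with x ≡ 12 (mod 13).
  Combine with x ≡ 5 (mod 8): since gcd(13, 8) = 1, we get a unique residue mod 104.
    Write x = 12 + 13·t and substitute into x ≡ 5 (mod 8): 13·t ≡ 5 − 12 = -7 (mod 8).
    Reduce coefficients mod 8: 5·t ≡ 1 (mod 8).
    The inverse of 5 mod 8 is 5 (since 5·5 = 25 = 3·8 + 1), so t ≡ 5·1 = 5 ≡ 5 (mod 8).
    Then x = 12 + 13·5 = 77, valid modulo lcm(13, 8) = 104: x ≡ 77 (mod 104).
  Combine with x ≡ 6 (mod 9): since gcd(104, 9) = 1, we get a unique residue mod 936.
    Write x = 77 + 104·t and substitute into x ≡ 6 (mod 9): 104·t ≡ 6 − 77 = -71 (mod 9).
    Reduce coefficients mod 9: 5·t ≡ 1 (mod 9).
    The inverse of 5 mod 9 is 2 (since 5·2 = 10 = 1·9 + 1), so t ≡ 2·1 = 2 ≡ 2 (mod 9).
    Then x = 77 + 104·2 = 285, valid modulo lcm(104, 9) = 936: x ≡ 285 (mod 936).
Verify: 285 mod 13 = 12 ✓, 285 mod 8 = 5 ✓, 285 mod 9 = 6 ✓.

x ≡ 285 (mod 936).


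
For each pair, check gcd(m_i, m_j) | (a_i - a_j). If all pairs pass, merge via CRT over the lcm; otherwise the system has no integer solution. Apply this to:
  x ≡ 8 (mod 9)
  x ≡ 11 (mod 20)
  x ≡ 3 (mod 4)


Moduli 9, 20, 4 are not pairwise coprime, so CRT works modulo lcm(m_i) when all pairwise compatibility conditions hold.
Pairwise compatibility: gcd(m_i, m_j) must divide a_i - a_j for every pair.
Merge one congruence at a time:
  Start: x ≡ 8 (mod 9).
  Combine with x ≡ 11 (mod 20): gcd(9, 20) = 1; 11 - 8 = 3, which IS divisible by 1, so compatible.
    Write x = 8 + 9·t and substitute into x ≡ 11 (mod 20): 9·t ≡ 11 − 8 = 3 (mod 20).
    The inverse of 9 mod 20 is 9 (since 9·9 = 81 = 4·20 + 1), so t ≡ 9·3 = 27 ≡ 7 (mod 20).
    Then x = 8 + 9·7 = 71, valid modulo lcm(9, 20) = 180: x ≡ 71 (mod 180).
  Combine with x ≡ 3 (mod 4): gcd(180, 4) = 4; 3 - 71 = -68, which IS divisible by 4, so compatible.
    Write x = 71 + 180·t and substitute into x ≡ 3 (mod 4): 180·t ≡ 3 − 71 = -68 (mod 4).
    Divide the congruence (and modulus) by g = 4: 45·t ≡ -17 (mod 1).
    Modulo 1 every t works; take t = 0.
    Then x = 71 + 180·0 = 71, valid modulo lcm(180, 4) = 180: x ≡ 71 (mod 180).
Verify: 71 mod 9 = 8, 71 mod 20 = 11, 71 mod 4 = 3.

x ≡ 71 (mod 180).


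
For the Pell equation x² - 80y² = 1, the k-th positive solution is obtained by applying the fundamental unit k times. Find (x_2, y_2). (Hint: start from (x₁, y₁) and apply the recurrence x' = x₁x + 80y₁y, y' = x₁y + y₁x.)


Step 1: Find the fundamental solution (x₁, y₁) of x² - 80y² = 1.
  Expand √80 as a continued fraction. a₀ = ⌊√80⌋ = 8; iterate m_{k+1} = d_k·a_k − m_k, d_{k+1} = (80 − m_{k+1}²)/d_k, a_{k+1} = ⌊(a₀ + m_{k+1})/d_{k+1}⌋ (starting m₀ = 0, d₀ = 1), with convergents p_k = a_k·p_{k-1} + p_{k-2}, q_k = a_k·q_{k-1} + q_{k-2} (p₋₁ = 1, q₋₁ = 0):
  k = 0: a₀ = 8; p₀/q₀ = 8/1; p₀² − 80·q₀² = 64 − 80 = -16.
  k = 1: m = 8, d = 16, a = ⌊(8 + 8)/16⌋ = 1; p/q = (1·8 + 1)/(1·1 + 0) = 9/1; p² − 80·q² = 81 − 80 = 1.
  The first convergent with p² − 80·q² = 1 gives the fundamental solution (x₁, y₁) = (9, 1).
Step 2: Apply the recurrence (x_{n+1}, y_{n+1}) = (x₁x_n + 80y₁y_n, x₁y_n + y₁x_n) repeatedly.
  From (x_1, y_1) = (9, 1): x_2 = 9·9 + 80·1·1 = 161; y_2 = 9·1 + 1·9 = 18.
Step 3: Verify x_2² - 80·y_2² = 25921 - 25920 = 1 (should be 1). ✓

(x_1, y_1) = (9, 1); (x_2, y_2) = (161, 18).


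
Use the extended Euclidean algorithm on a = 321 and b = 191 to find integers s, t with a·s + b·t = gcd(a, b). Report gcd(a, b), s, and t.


Euclidean algorithm on (321, 191) — divide until remainder is 0:
  321 = 1 · 191 + 130
  191 = 1 · 130 + 61
  130 = 2 · 61 + 8
  61 = 7 · 8 + 5
  8 = 1 · 5 + 3
  5 = 1 · 3 + 2
  3 = 1 · 2 + 1
  2 = 2 · 1 + 0
gcd(321, 191) = 1.
Track Bezout coefficients alongside the remainders: start with r₀ = 321 = a·1 + b·0 (s = 1, t = 0) and r₁ = 191 = a·0 + b·1 (s = 0, t = 1); each new remainder r_{k+1} = r_{k-1} − q_k·r_k inherits s_{k+1} = s_{k-1} − q_k·s_k, t_{k+1} = t_{k-1} − q_k·t_k, so r_k = a·s_k + b·t_k at every step:
  q = 1: r = 130, s = 1 − 1·0 = 1, t = 0 − 1·1 = -1  (check: 321·1 + 191·(-1) = 130)
  q = 1: r = 61, s = 0 − 1·1 = -1, t = 1 − 1·(-1) = 2  (check: 321·(-1) + 191·2 = 61)
  q = 2: r = 8, s = 1 − 2·(-1) = 3, t = -1 − 2·2 = -5  (check: 321·3 + 191·(-5) = 8)
  q = 7: r = 5, s = -1 − 7·3 = -22, t = 2 − 7·(-5) = 37  (check: 321·(-22) + 191·37 = 5)
  q = 1: r = 3, s = 3 − 1·(-22) = 25, t = -5 − 1·37 = -42  (check: 321·25 + 191·(-42) = 3)
  q = 1: r = 2, s = -22 − 1·25 = -47, t = 37 − 1·(-42) = 79  (check: 321·(-47) + 191·79 = 2)
  q = 1: r = 1, s = 25 − 1·(-47) = 72, t = -42 − 1·79 = -121  (check: 321·72 + 191·(-121) = 1)
The row with r = 1 (the gcd) gives the Bezout coefficients s = 72, t = -121.
Result: 321 · (72) + 191 · (-121) = 1.

gcd(321, 191) = 1; s = 72, t = -121 (check: 321·72 + 191·(-121) = 1).


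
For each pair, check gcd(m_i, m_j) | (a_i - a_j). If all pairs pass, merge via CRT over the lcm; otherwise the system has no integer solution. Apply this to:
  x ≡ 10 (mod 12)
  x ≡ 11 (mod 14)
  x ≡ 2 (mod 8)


Moduli 12, 14, 8 are not pairwise coprime, so CRT works modulo lcm(m_i) when all pairwise compatibility conditions hold.
Pairwise compatibility: gcd(m_i, m_j) must divide a_i - a_j for every pair.
Merge one congruence at a time:
  Start: x ≡ 10 (mod 12).
  Combine with x ≡ 11 (mod 14): gcd(12, 14) = 2, and 11 - 10 = 1 is NOT divisible by 2.
    ⇒ system is inconsistent (no integer solution).

No solution (the system is inconsistent).


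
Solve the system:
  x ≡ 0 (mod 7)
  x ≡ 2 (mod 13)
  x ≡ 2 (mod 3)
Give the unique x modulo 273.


Moduli 7, 13, 3 are pairwise coprime; by CRT there is a unique solution modulo M = 7 · 13 · 3 = 273.
Solve pairwise, accumulating the modulus:
  Start with x ≡ 0 (mod 7).
  Combine with x ≡ 2 (mod 13): since gcd(7, 13) = 1, we get a unique residue mod 91.
    Write x = 0 + 7·t and substitute into x ≡ 2 (mod 13): 7·t ≡ 2 − 0 = 2 (mod 13).
    The inverse of 7 mod 13 is 2 (since 7·2 = 14 = 1·13 + 1), so t ≡ 2·2 = 4 ≡ 4 (mod 13).
    Then x = 0 + 7·4 = 28, valid modulo lcm(7, 13) = 91: x ≡ 28 (mod 91).
  Combine with x ≡ 2 (mod 3): since gcd(91, 3) = 1, we get a unique residue mod 273.
    Write x = 28 + 91·t and substitute into x ≡ 2 (mod 3): 91·t ≡ 2 − 28 = -26 (mod 3).
    Reduce coefficients mod 3: 1·t ≡ 1 (mod 3).
    So t ≡ 1 (mod 3).
    Then x = 28 + 91·1 = 119, valid modulo lcm(91, 3) = 273: x ≡ 119 (mod 273).
Verify: 119 mod 7 = 0 ✓, 119 mod 13 = 2 ✓, 119 mod 3 = 2 ✓.

x ≡ 119 (mod 273).


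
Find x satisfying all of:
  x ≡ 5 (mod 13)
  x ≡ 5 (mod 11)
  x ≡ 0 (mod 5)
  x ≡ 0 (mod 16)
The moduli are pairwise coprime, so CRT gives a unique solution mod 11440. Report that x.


Product of moduli M = 13 · 11 · 5 · 16 = 11440.
Merge one congruence at a time:
  Start: x ≡ 5 (mod 13).
  Combine with x ≡ 5 (mod 11); new modulus lcm = 143.
    Write x = 5 + 13·t and substitute into x ≡ 5 (mod 11): 13·t ≡ 5 − 5 = 0 (mod 11).
    Reduce coefficients mod 11: 2·t ≡ 0 (mod 11).
    The inverse of 2 mod 11 is 6 (since 2·6 = 12 = 1·11 + 1), so t ≡ 6·0 = 0 ≡ 0 (mod 11).
    Then x = 5 + 13·0 = 5, valid modulo lcm(13, 11) = 143: x ≡ 5 (mod 143).
  Combine with x ≡ 0 (mod 5); new modulus lcm = 715.
    Write x = 5 + 143·t and substitute into x ≡ 0 (mod 5): 143·t ≡ 0 − 5 = -5 (mod 5).
    Reduce coefficients mod 5: 3·t ≡ 0 (mod 5).
    The inverse of 3 mod 5 is 2 (since 3·2 = 6 = 1·5 + 1), so t ≡ 2·0 = 0 ≡ 0 (mod 5).
    Then x = 5 + 143·0 = 5, valid modulo lcm(143, 5) = 715: x ≡ 5 (mod 715).
  Combine with x ≡ 0 (mod 16); new modulus lcm = 11440.
    Write x = 5 + 715·t and substitute into x ≡ 0 (mod 16): 715·t ≡ 0 − 5 = -5 (mod 16).
    Reduce coefficients mod 16: 11·t ≡ 11 (mod 16).
    The inverse of 11 mod 16 is 3 (since 11·3 = 33 = 2·16 + 1), so t ≡ 3·11 = 33 ≡ 1 (mod 16).
    Then x = 5 + 715·1 = 720, valid modulo lcm(715, 16) = 11440: x ≡ 720 (mod 11440).
Verify against each original: 720 mod 13 = 5, 720 mod 11 = 5, 720 mod 5 = 0, 720 mod 16 = 0.

x ≡ 720 (mod 11440).


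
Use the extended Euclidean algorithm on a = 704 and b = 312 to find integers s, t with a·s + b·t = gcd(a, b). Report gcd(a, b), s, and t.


Euclidean algorithm on (704, 312) — divide until remainder is 0:
  704 = 2 · 312 + 80
  312 = 3 · 80 + 72
  80 = 1 · 72 + 8
  72 = 9 · 8 + 0
gcd(704, 312) = 8.
Track Bezout coefficients alongside the remainders: start with r₀ = 704 = a·1 + b·0 (s = 1, t = 0) and r₁ = 312 = a·0 + b·1 (s = 0, t = 1); each new remainder r_{k+1} = r_{k-1} − q_k·r_k inherits s_{k+1} = s_{k-1} − q_k·s_k, t_{k+1} = t_{k-1} − q_k·t_k, so r_k = a·s_k + b·t_k at every step:
  q = 2: r = 80, s = 1 − 2·0 = 1, t = 0 − 2·1 = -2  (check: 704·1 + 312·(-2) = 80)
  q = 3: r = 72, s = 0 − 3·1 = -3, t = 1 − 3·(-2) = 7  (check: 704·(-3) + 312·7 = 72)
  q = 1: r = 8, s = 1 − 1·(-3) = 4, t = -2 − 1·7 = -9  (check: 704·4 + 312·(-9) = 8)
The row with r = 8 (the gcd) gives the Bezout coefficients s = 4, t = -9.
Result: 704 · (4) + 312 · (-9) = 8.

gcd(704, 312) = 8; s = 4, t = -9 (check: 704·4 + 312·(-9) = 8).


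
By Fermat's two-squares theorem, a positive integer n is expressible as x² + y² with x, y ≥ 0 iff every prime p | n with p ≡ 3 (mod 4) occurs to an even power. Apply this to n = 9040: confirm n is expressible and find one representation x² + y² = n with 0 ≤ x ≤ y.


Step 1: Factor n = 9040 = 2^4 · 5 · 113.
Step 2: Check the mod-4 condition on each prime factor: 2 = 2 (special); 5 ≡ 1 (mod 4), exponent 1; 113 ≡ 1 (mod 4), exponent 1.
All primes ≡ 3 (mod 4) appear to even exponent (or don't appear), so by the two-squares theorem n IS expressible as a sum of two squares.
Step 3: Build a representation. Group n = k² · m with k = 4 and m = 5 · 113 = 565 (a product of primes ≡ 1 (mod 4)); a representation of m scales to one of n via (k·x)² + (k·y)² = k²(x² + y²). Each prime p ≡ 1 (mod 4) is itself a sum of two squares; find a² by testing p − a² for a perfect square:
  5: 5 − 1² = 4 = 2² ⇒ 5 = 1² + 2².
  113: 113 − 1² = 112, 113 − 2² = 109, 113 − 3² = 104, 113 − 4² = 97, 113 − 5² = 88, 113 − 6² = 77, 113 − 7² = 64 = 8² ⇒ 113 = 7² + 8².
  Combine using the Brahmagupta–Fibonacci identity (a² + b²)(c² + d²) = (ac − bd)² + (ad + bc)² = (ac + bd)² + (ad − bc)²:
  5 · 113 = 565: from (1² + 2²)(7² + 8²), take (1·7 − 2·8, 1·8 + 2·7) = (7 − 16, 8 + 14) = (-9, 22); dropping signs (only squares matter) gives (9, 22); check 9² + 22² = 81 + 484 = 565 ✓.
  Scale by k = 4: (4·9, 4·22) = (36, 88).
Step 4: Order so x ≤ y and verify: 36² + 88² = 1296 + 7744 = 9040 = n. ✓

n = 9040 = 36² + 88² (one valid representation with x ≤ y).


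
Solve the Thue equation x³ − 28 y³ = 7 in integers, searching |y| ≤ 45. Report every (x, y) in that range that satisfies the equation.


The equation is x³ - 28y³ = 7. For fixed y, x³ = 28·y³ + 7, so a solution requires the RHS to be a perfect cube.
Strategy: iterate y from -45 to 45, compute RHS = 28·y³ + 7, and check whether it is a (positive or negative) perfect cube.
Check small values of y:
  y = 0: RHS = 7 is not a perfect cube.
  y = 1: RHS = 35 is not a perfect cube.
  y = -1: RHS = -21 is not a perfect cube.
  y = 2: RHS = 231 is not a perfect cube.
  y = -2: RHS = -217 is not a perfect cube.
  y = 3: RHS = 763 is not a perfect cube.
  y = -3: RHS = -749 is not a perfect cube.
Continuing the search up to |y| = 45 finds no solutions either.
No (x, y) in the scanned range satisfies the equation.

No integer solutions with |y| ≤ 45.


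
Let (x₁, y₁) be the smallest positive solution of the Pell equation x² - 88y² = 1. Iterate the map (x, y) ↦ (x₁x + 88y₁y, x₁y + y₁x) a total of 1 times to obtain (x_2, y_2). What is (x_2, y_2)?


Step 1: Find the fundamental solution (x₁, y₁) of x² - 88y² = 1.
  Expand √88 as a continued fraction. a₀ = ⌊√88⌋ = 9; iterate m_{k+1} = d_k·a_k − m_k, d_{k+1} = (88 − m_{k+1}²)/d_k, a_{k+1} = ⌊(a₀ + m_{k+1})/d_{k+1}⌋ (starting m₀ = 0, d₀ = 1), with convergents p_k = a_k·p_{k-1} + p_{k-2}, q_k = a_k·q_{k-1} + q_{k-2} (p₋₁ = 1, q₋₁ = 0):
  k = 0: a₀ = 9; p₀/q₀ = 9/1; p₀² − 88·q₀² = 81 − 88 = -7.
  k = 1: m = 9, d = 7, a = ⌊(9 + 9)/7⌋ = 2; p/q = (2·9 + 1)/(2·1 + 0) = 19/2; p² − 88·q² = 361 − 352 = 9.
  k = 2: m = 5, d = 9, a = ⌊(9 + 5)/9⌋ = 1; p/q = (1·19 + 9)/(1·2 + 1) = 28/3; p² − 88·q² = 784 − 792 = -8.
  k = 3: m = 4, d = 8, a = ⌊(9 + 4)/8⌋ = 1; p/q = (1·28 + 19)/(1·3 + 2) = 47/5; p² − 88·q² = 2209 − 2200 = 9.
  k = 4: m = 4, d = 9, a = ⌊(9 + 4)/9⌋ = 1; p/q = (1·47 + 28)/(1·5 + 3) = 75/8; p² − 88·q² = 5625 − 5632 = -7.
  k = 5: m = 5, d = 7, a = ⌊(9 + 5)/7⌋ = 2; p/q = (2·75 + 47)/(2·8 + 5) = 197/21; p² − 88·q² = 38809 − 38808 = 1.
  The first convergent with p² − 88·q² = 1 gives the fundamental solution (x₁, y₁) = (197, 21).
Step 2: Apply the recurrence (x_{n+1}, y_{n+1}) = (x₁x_n + 88y₁y_n, x₁y_n + y₁x_n) repeatedly.
  From (x_1, y_1) = (197, 21): x_2 = 197·197 + 88·21·21 = 77617; y_2 = 197·21 + 21·197 = 8274.
Step 3: Verify x_2² - 88·y_2² = 6024398689 - 6024398688 = 1 (should be 1). ✓

(x_1, y_1) = (197, 21); (x_2, y_2) = (77617, 8274).


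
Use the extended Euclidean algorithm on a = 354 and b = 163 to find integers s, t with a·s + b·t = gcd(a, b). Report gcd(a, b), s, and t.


Euclidean algorithm on (354, 163) — divide until remainder is 0:
  354 = 2 · 163 + 28
  163 = 5 · 28 + 23
  28 = 1 · 23 + 5
  23 = 4 · 5 + 3
  5 = 1 · 3 + 2
  3 = 1 · 2 + 1
  2 = 2 · 1 + 0
gcd(354, 163) = 1.
Track Bezout coefficients alongside the remainders: start with r₀ = 354 = a·1 + b·0 (s = 1, t = 0) and r₁ = 163 = a·0 + b·1 (s = 0, t = 1); each new remainder r_{k+1} = r_{k-1} − q_k·r_k inherits s_{k+1} = s_{k-1} − q_k·s_k, t_{k+1} = t_{k-1} − q_k·t_k, so r_k = a·s_k + b·t_k at every step:
  q = 2: r = 28, s = 1 − 2·0 = 1, t = 0 − 2·1 = -2  (check: 354·1 + 163·(-2) = 28)
  q = 5: r = 23, s = 0 − 5·1 = -5, t = 1 − 5·(-2) = 11  (check: 354·(-5) + 163·11 = 23)
  q = 1: r = 5, s = 1 − 1·(-5) = 6, t = -2 − 1·11 = -13  (check: 354·6 + 163·(-13) = 5)
  q = 4: r = 3, s = -5 − 4·6 = -29, t = 11 − 4·(-13) = 63  (check: 354·(-29) + 163·63 = 3)
  q = 1: r = 2, s = 6 − 1·(-29) = 35, t = -13 − 1·63 = -76  (check: 354·35 + 163·(-76) = 2)
  q = 1: r = 1, s = -29 − 1·35 = -64, t = 63 − 1·(-76) = 139  (check: 354·(-64) + 163·139 = 1)
The row with r = 1 (the gcd) gives the Bezout coefficients s = -64, t = 139.
Result: 354 · (-64) + 163 · (139) = 1.

gcd(354, 163) = 1; s = -64, t = 139 (check: 354·(-64) + 163·139 = 1).


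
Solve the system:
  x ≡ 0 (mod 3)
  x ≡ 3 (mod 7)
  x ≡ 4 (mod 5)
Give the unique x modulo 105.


Moduli 3, 7, 5 are pairwise coprime; by CRT there is a unique solution modulo M = 3 · 7 · 5 = 105.
Solve pairwise, accumulating the modulus:
  Start with x ≡ 0 (mod 3).
  Combine with x ≡ 3 (mod 7): since gcd(3, 7) = 1, we get a unique residue mod 21.
    Write x = 0 + 3·t and substitute into x ≡ 3 (mod 7): 3·t ≡ 3 − 0 = 3 (mod 7).
    The inverse of 3 mod 7 is 5 (since 3·5 = 15 = 2·7 + 1), so t ≡ 5·3 = 15 ≡ 1 (mod 7).
    Then x = 0 + 3·1 = 3, valid modulo lcm(3, 7) = 21: x ≡ 3 (mod 21).
  Combine with x ≡ 4 (mod 5): since gcd(21, 5) = 1, we get a unique residue mod 105.
    Write x = 3 + 21·t and substitute into x ≡ 4 (mod 5): 21·t ≡ 4 − 3 = 1 (mod 5).
    Reduce coefficients mod 5: 1·t ≡ 1 (mod 5).
    So t ≡ 1 (mod 5).
    Then x = 3 + 21·1 = 24, valid modulo lcm(21, 5) = 105: x ≡ 24 (mod 105).
Verify: 24 mod 3 = 0 ✓, 24 mod 7 = 3 ✓, 24 mod 5 = 4 ✓.

x ≡ 24 (mod 105).


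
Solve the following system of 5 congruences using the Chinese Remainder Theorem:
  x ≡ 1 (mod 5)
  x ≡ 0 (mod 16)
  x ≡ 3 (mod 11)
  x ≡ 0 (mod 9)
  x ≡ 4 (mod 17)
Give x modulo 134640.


Product of moduli M = 5 · 16 · 11 · 9 · 17 = 134640.
Merge one congruence at a time:
  Start: x ≡ 1 (mod 5).
  Combine with x ≡ 0 (mod 16); new modulus lcm = 80.
    Write x = 1 + 5·t and substitute into x ≡ 0 (mod 16): 5·t ≡ 0 − 1 = -1 (mod 16).
    Reduce coefficients mod 16: 5·t ≡ 15 (mod 16).
    The inverse of 5 mod 16 is 13 (since 5·13 = 65 = 4·16 + 1), so t ≡ 13·15 = 195 ≡ 3 (mod 16).
    Then x = 1 + 5·3 = 16, valid modulo lcm(5, 16) = 80: x ≡ 16 (mod 80).
  Combine with x ≡ 3 (mod 11); new modulus lcm = 880.
    Write x = 16 + 80·t and substitute into x ≡ 3 (mod 11): 80·t ≡ 3 − 16 = -13 (mod 11).
    Reduce coefficients mod 11: 3·t ≡ 9 (mod 11).
    The inverse of 3 mod 11 is 4 (since 3·4 = 12 = 1·11 + 1), so t ≡ 4·9 = 36 ≡ 3 (mod 11).
    Then x = 16 + 80·3 = 256, valid modulo lcm(80, 11) = 880: x ≡ 256 (mod 880).
  Combine with x ≡ 0 (mod 9); new modulus lcm = 7920.
    Write x = 256 + 880·t and substitute into x ≡ 0 (mod 9): 880·t ≡ 0 − 256 = -256 (mod 9).
    Reduce coefficients mod 9: 7·t ≡ 5 (mod 9).
    The inverse of 7 mod 9 is 4 (since 7·4 = 28 = 3·9 + 1), so t ≡ 4·5 = 20 ≡ 2 (mod 9).
    Then x = 256 + 880·2 = 2016, valid modulo lcm(880, 9) = 7920: x ≡ 2016 (mod 7920).
  Combine with x ≡ 4 (mod 17); new modulus lcm = 134640.
    Write x = 2016 + 7920·t and substitute into x ≡ 4 (mod 17): 7920·t ≡ 4 − 2016 = -2012 (mod 17).
    Reduce coefficients mod 17: 15·t ≡ 11 (mod 17).
    The inverse of 15 mod 17 is 8 (since 15·8 = 120 = 7·17 + 1), so t ≡ 8·11 = 88 ≡ 3 (mod 17).
    Then x = 2016 + 7920·3 = 25776, valid modulo lcm(7920, 17) = 134640: x ≡ 25776 (mod 134640).
Verify against each original: 25776 mod 5 = 1, 25776 mod 16 = 0, 25776 mod 11 = 3, 25776 mod 9 = 0, 25776 mod 17 = 4.

x ≡ 25776 (mod 134640).


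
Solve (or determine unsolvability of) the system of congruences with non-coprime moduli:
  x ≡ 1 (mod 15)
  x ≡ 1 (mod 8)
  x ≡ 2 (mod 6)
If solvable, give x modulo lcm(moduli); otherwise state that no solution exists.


Moduli 15, 8, 6 are not pairwise coprime, so CRT works modulo lcm(m_i) when all pairwise compatibility conditions hold.
Pairwise compatibility: gcd(m_i, m_j) must divide a_i - a_j for every pair.
Merge one congruence at a time:
  Start: x ≡ 1 (mod 15).
  Combine with x ≡ 1 (mod 8): gcd(15, 8) = 1; 1 - 1 = 0, which IS divisible by 1, so compatible.
    Write x = 1 + 15·t and substitute into x ≡ 1 (mod 8): 15·t ≡ 1 − 1 = 0 (mod 8).
    Reduce coefficients mod 8: 7·t ≡ 0 (mod 8).
    The inverse of 7 mod 8 is 7 (since 7·7 = 49 = 6·8 + 1), so t ≡ 7·0 = 0 ≡ 0 (mod 8).
    Then x = 1 + 15·0 = 1, valid modulo lcm(15, 8) = 120: x ≡ 1 (mod 120).
  Combine with x ≡ 2 (mod 6): gcd(120, 6) = 6, and 2 - 1 = 1 is NOT divisible by 6.
    ⇒ system is inconsistent (no integer solution).

No solution (the system is inconsistent).


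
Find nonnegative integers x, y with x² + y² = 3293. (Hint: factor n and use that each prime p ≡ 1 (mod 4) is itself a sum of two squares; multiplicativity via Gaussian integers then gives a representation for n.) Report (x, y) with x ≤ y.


Step 1: Factor n = 3293 = 37 · 89.
Step 2: Check the mod-4 condition on each prime factor: 37 ≡ 1 (mod 4), exponent 1; 89 ≡ 1 (mod 4), exponent 1.
All primes ≡ 3 (mod 4) appear to even exponent (or don't appear), so by the two-squares theorem n IS expressible as a sum of two squares.
Step 3: Build a representation. Here n = 37 · 89 is a product of primes ≡ 1 (mod 4). Each prime p ≡ 1 (mod 4) is itself a sum of two squares; find a² by testing p − a² for a perfect square:
  37: 37 − 1² = 36 = 6² ⇒ 37 = 1² + 6².
  89: 89 − 1² = 88, 89 − 2² = 85, 89 − 3² = 80, 89 − 4² = 73, 89 − 5² = 64 = 8² ⇒ 89 = 5² + 8².
  Combine using the Brahmagupta–Fibonacci identity (a² + b²)(c² + d²) = (ac − bd)² + (ad + bc)² = (ac + bd)² + (ad − bc)²:
  37 · 89 = 3293: from (1² + 6²)(5² + 8²), take (1·5 − 6·8, 1·8 + 6·5) = (5 − 48, 8 + 30) = (-43, 38); dropping signs (only squares matter) gives (43, 38); check 43² + 38² = 1849 + 1444 = 3293 ✓.
Step 4: Order so x ≤ y and verify: 38² + 43² = 1444 + 1849 = 3293 = n. ✓

n = 3293 = 38² + 43² (one valid representation with x ≤ y).


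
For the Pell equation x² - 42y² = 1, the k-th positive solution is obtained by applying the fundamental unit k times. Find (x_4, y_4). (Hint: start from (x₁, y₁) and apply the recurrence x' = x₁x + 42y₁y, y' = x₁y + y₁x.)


Step 1: Find the fundamental solution (x₁, y₁) of x² - 42y² = 1.
  Expand √42 as a continued fraction. a₀ = ⌊√42⌋ = 6; iterate m_{k+1} = d_k·a_k − m_k, d_{k+1} = (42 − m_{k+1}²)/d_k, a_{k+1} = ⌊(a₀ + m_{k+1})/d_{k+1}⌋ (starting m₀ = 0, d₀ = 1), with convergents p_k = a_k·p_{k-1} + p_{k-2}, q_k = a_k·q_{k-1} + q_{k-2} (p₋₁ = 1, q₋₁ = 0):
  k = 0: a₀ = 6; p₀/q₀ = 6/1; p₀² − 42·q₀² = 36 − 42 = -6.
  k = 1: m = 6, d = 6, a = ⌊(6 + 6)/6⌋ = 2; p/q = (2·6 + 1)/(2·1 + 0) = 13/2; p² − 42·q² = 169 − 168 = 1.
  The first convergent with p² − 42·q² = 1 gives the fundamental solution (x₁, y₁) = (13, 2).
Step 2: Apply the recurrence (x_{n+1}, y_{n+1}) = (x₁x_n + 42y₁y_n, x₁y_n + y₁x_n) repeatedly.
  From (x_1, y_1) = (13, 2): x_2 = 13·13 + 42·2·2 = 337; y_2 = 13·2 + 2·13 = 52.
  From (x_2, y_2) = (337, 52): x_3 = 13·337 + 42·2·52 = 8749; y_3 = 13·52 + 2·337 = 1350.
  From (x_3, y_3) = (8749, 1350): x_4 = 13·8749 + 42·2·1350 = 227137; y_4 = 13·1350 + 2·8749 = 35048.
Step 3: Verify x_4² - 42·y_4² = 51591216769 - 51591216768 = 1 (should be 1). ✓

(x_1, y_1) = (13, 2); (x_4, y_4) = (227137, 35048).


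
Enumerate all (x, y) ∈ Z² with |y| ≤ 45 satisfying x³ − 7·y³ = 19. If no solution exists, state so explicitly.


The equation is x³ - 7y³ = 19. For fixed y, x³ = 7·y³ + 19, so a solution requires the RHS to be a perfect cube.
Strategy: iterate y from -45 to 45, compute RHS = 7·y³ + 19, and check whether it is a (positive or negative) perfect cube.
Check small values of y:
  y = 0: RHS = 19 is not a perfect cube.
  y = 1: RHS = 26 is not a perfect cube.
  y = -1: RHS = 12 is not a perfect cube.
  y = 2: RHS = 75 is not a perfect cube.
  y = -2: RHS = -37 is not a perfect cube.
  y = 3: RHS = 208 is not a perfect cube.
  y = -3: RHS = -170 is not a perfect cube.
Continuing the search up to |y| = 45 finds no solutions either.
No (x, y) in the scanned range satisfies the equation.

No integer solutions with |y| ≤ 45.


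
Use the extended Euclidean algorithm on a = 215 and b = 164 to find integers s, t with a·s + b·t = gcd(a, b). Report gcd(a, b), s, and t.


Euclidean algorithm on (215, 164) — divide until remainder is 0:
  215 = 1 · 164 + 51
  164 = 3 · 51 + 11
  51 = 4 · 11 + 7
  11 = 1 · 7 + 4
  7 = 1 · 4 + 3
  4 = 1 · 3 + 1
  3 = 3 · 1 + 0
gcd(215, 164) = 1.
Track Bezout coefficients alongside the remainders: start with r₀ = 215 = a·1 + b·0 (s = 1, t = 0) and r₁ = 164 = a·0 + b·1 (s = 0, t = 1); each new remainder r_{k+1} = r_{k-1} − q_k·r_k inherits s_{k+1} = s_{k-1} − q_k·s_k, t_{k+1} = t_{k-1} − q_k·t_k, so r_k = a·s_k + b·t_k at every step:
  q = 1: r = 51, s = 1 − 1·0 = 1, t = 0 − 1·1 = -1  (check: 215·1 + 164·(-1) = 51)
  q = 3: r = 11, s = 0 − 3·1 = -3, t = 1 − 3·(-1) = 4  (check: 215·(-3) + 164·4 = 11)
  q = 4: r = 7, s = 1 − 4·(-3) = 13, t = -1 − 4·4 = -17  (check: 215·13 + 164·(-17) = 7)
  q = 1: r = 4, s = -3 − 1·13 = -16, t = 4 − 1·(-17) = 21  (check: 215·(-16) + 164·21 = 4)
  q = 1: r = 3, s = 13 − 1·(-16) = 29, t = -17 − 1·21 = -38  (check: 215·29 + 164·(-38) = 3)
  q = 1: r = 1, s = -16 − 1·29 = -45, t = 21 − 1·(-38) = 59  (check: 215·(-45) + 164·59 = 1)
The row with r = 1 (the gcd) gives the Bezout coefficients s = -45, t = 59.
Result: 215 · (-45) + 164 · (59) = 1.

gcd(215, 164) = 1; s = -45, t = 59 (check: 215·(-45) + 164·59 = 1).


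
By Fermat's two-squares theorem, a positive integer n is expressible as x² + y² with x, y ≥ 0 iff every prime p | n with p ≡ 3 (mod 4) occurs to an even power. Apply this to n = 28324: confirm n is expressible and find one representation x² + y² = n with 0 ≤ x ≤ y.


Step 1: Factor n = 28324 = 2^2 · 73 · 97.
Step 2: Check the mod-4 condition on each prime factor: 2 = 2 (special); 73 ≡ 1 (mod 4), exponent 1; 97 ≡ 1 (mod 4), exponent 1.
All primes ≡ 3 (mod 4) appear to even exponent (or don't appear), so by the two-squares theorem n IS expressible as a sum of two squares.
Step 3: Build a representation. Group n = k² · m with k = 2 and m = 73 · 97 = 7081 (a product of primes ≡ 1 (mod 4)); a representation of m scales to one of n via (k·x)² + (k·y)² = k²(x² + y²). Each prime p ≡ 1 (mod 4) is itself a sum of two squares; find a² by testing p − a² for a perfect square:
  73: 73 − 1² = 72, 73 − 2² = 69, 73 − 3² = 64 = 8² ⇒ 73 = 3² + 8².
  97: 97 − 1² = 96, 97 − 2² = 93, 97 − 3² = 88, 97 − 4² = 81 = 9² ⇒ 97 = 4² + 9².
  Combine using the Brahmagupta–Fibonacci identity (a² + b²)(c² + d²) = (ac − bd)² + (ad + bc)² = (ac + bd)² + (ad − bc)²:
  73 · 97 = 7081: from (3² + 8²)(4² + 9²), take (3·4 − 8·9, 3·9 + 8·4) = (12 − 72, 27 + 32) = (-60, 59); dropping signs (only squares matter) gives (60, 59); check 60² + 59² = 3600 + 3481 = 7081 ✓.
  Scale by k = 2: (2·60, 2·59) = (120, 118).
Step 4: Order so x ≤ y and verify: 118² + 120² = 13924 + 14400 = 28324 = n. ✓

n = 28324 = 118² + 120² (one valid representation with x ≤ y).


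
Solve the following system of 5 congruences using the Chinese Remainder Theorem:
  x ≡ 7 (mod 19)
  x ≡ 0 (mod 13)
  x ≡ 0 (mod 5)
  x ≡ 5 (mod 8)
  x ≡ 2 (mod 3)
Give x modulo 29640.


Product of moduli M = 19 · 13 · 5 · 8 · 3 = 29640.
Merge one congruence at a time:
  Start: x ≡ 7 (mod 19).
  Combine with x ≡ 0 (mod 13); new modulus lcm = 247.
    Write x = 7 + 19·t and substitute into x ≡ 0 (mod 13): 19·t ≡ 0 − 7 = -7 (mod 13).
    Reduce coefficients mod 13: 6·t ≡ 6 (mod 13).
    The inverse of 6 mod 13 is 11 (since 6·11 = 66 = 5·13 + 1), so t ≡ 11·6 = 66 ≡ 1 (mod 13).
    Then x = 7 + 19·1 = 26, valid modulo lcm(19, 13) = 247: x ≡ 26 (mod 247).
  Combine with x ≡ 0 (mod 5); new modulus lcm = 1235.
    Write x = 26 + 247·t and substitute into x ≡ 0 (mod 5): 247·t ≡ 0 − 26 = -26 (mod 5).
    Reduce coefficients mod 5: 2·t ≡ 4 (mod 5).
    The inverse of 2 mod 5 is 3 (since 2·3 = 6 = 1·5 + 1), so t ≡ 3·4 = 12 ≡ 2 (mod 5).
    Then x = 26 + 247·2 = 520, valid modulo lcm(247, 5) = 1235: x ≡ 520 (mod 1235).
  Combine with x ≡ 5 (mod 8); new modulus lcm = 9880.
    Write x = 520 + 1235·t and substitute into x ≡ 5 (mod 8): 1235·t ≡ 5 − 520 = -515 (mod 8).
    Reduce coefficients mod 8: 3·t ≡ 5 (mod 8).
    The inverse of 3 mod 8 is 3 (since 3·3 = 9 = 1·8 + 1), so t ≡ 3·5 = 15 ≡ 7 (mod 8).
    Then x = 520 + 1235·7 = 9165, valid modulo lcm(1235, 8) = 9880: x ≡ 9165 (mod 9880).
  Combine with x ≡ 2 (mod 3); new modulus lcm = 29640.
    Write x = 9165 + 9880·t and substitute into x ≡ 2 (mod 3): 9880·t ≡ 2 − 9165 = -9163 (mod 3).
    Reduce coefficients mod 3: 1·t ≡ 2 (mod 3).
    So t ≡ 2 (mod 3).
    Then x = 9165 + 9880·2 = 28925, valid modulo lcm(9880, 3) = 29640: x ≡ 28925 (mod 29640).
Verify against each original: 28925 mod 19 = 7, 28925 mod 13 = 0, 28925 mod 5 = 0, 28925 mod 8 = 5, 28925 mod 3 = 2.

x ≡ 28925 (mod 29640).


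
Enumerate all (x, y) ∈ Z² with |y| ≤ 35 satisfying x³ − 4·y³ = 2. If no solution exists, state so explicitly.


The equation is x³ - 4y³ = 2. For fixed y, x³ = 4·y³ + 2, so a solution requires the RHS to be a perfect cube.
Strategy: iterate y from -35 to 35, compute RHS = 4·y³ + 2, and check whether it is a (positive or negative) perfect cube.
Check small values of y:
  y = 0: RHS = 2 is not a perfect cube.
  y = 1: RHS = 6 is not a perfect cube.
  y = -1: RHS = -2 is not a perfect cube.
  y = 2: RHS = 34 is not a perfect cube.
  y = -2: RHS = -30 is not a perfect cube.
  y = 3: RHS = 110 is not a perfect cube.
  y = -3: RHS = -106 is not a perfect cube.
Continuing the search up to |y| = 35 finds no solutions either.
No (x, y) in the scanned range satisfies the equation.

No integer solutions with |y| ≤ 35.


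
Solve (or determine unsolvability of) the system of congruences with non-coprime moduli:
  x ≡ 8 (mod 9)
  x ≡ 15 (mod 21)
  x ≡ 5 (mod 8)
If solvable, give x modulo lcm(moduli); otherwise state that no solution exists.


Moduli 9, 21, 8 are not pairwise coprime, so CRT works modulo lcm(m_i) when all pairwise compatibility conditions hold.
Pairwise compatibility: gcd(m_i, m_j) must divide a_i - a_j for every pair.
Merge one congruence at a time:
  Start: x ≡ 8 (mod 9).
  Combine with x ≡ 15 (mod 21): gcd(9, 21) = 3, and 15 - 8 = 7 is NOT divisible by 3.
    ⇒ system is inconsistent (no integer solution).

No solution (the system is inconsistent).


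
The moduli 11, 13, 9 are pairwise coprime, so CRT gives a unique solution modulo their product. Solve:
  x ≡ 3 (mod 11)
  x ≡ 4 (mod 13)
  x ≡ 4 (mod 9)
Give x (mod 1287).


Moduli 11, 13, 9 are pairwise coprime; by CRT there is a unique solution modulo M = 11 · 13 · 9 = 1287.
Solve pairwise, accumulating the modulus:
  Start with x ≡ 3 (mod 11).
  Combine with x ≡ 4 (mod 13): since gcd(11, 13) = 1, we get a unique residue mod 143.
    Write x = 3 + 11·t and substitute into x ≡ 4 (mod 13): 11·t ≡ 4 − 3 = 1 (mod 13).
    The inverse of 11 mod 13 is 6 (since 11·6 = 66 = 5·13 + 1), so t ≡ 6·1 = 6 ≡ 6 (mod 13).
    Then x = 3 + 11·6 = 69, valid modulo lcm(11, 13) = 143: x ≡ 69 (mod 143).
  Combine with x ≡ 4 (mod 9): since gcd(143, 9) = 1, we get a unique residue mod 1287.
    Write x = 69 + 143·t and substitute into x ≡ 4 (mod 9): 143·t ≡ 4 − 69 = -65 (mod 9).
    Reduce coefficients mod 9: 8·t ≡ 7 (mod 9).
    The inverse of 8 mod 9 is 8 (since 8·8 = 64 = 7·9 + 1), so t ≡ 8·7 = 56 ≡ 2 (mod 9).
    Then x = 69 + 143·2 = 355, valid modulo lcm(143, 9) = 1287: x ≡ 355 (mod 1287).
Verify: 355 mod 11 = 3 ✓, 355 mod 13 = 4 ✓, 355 mod 9 = 4 ✓.

x ≡ 355 (mod 1287).
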